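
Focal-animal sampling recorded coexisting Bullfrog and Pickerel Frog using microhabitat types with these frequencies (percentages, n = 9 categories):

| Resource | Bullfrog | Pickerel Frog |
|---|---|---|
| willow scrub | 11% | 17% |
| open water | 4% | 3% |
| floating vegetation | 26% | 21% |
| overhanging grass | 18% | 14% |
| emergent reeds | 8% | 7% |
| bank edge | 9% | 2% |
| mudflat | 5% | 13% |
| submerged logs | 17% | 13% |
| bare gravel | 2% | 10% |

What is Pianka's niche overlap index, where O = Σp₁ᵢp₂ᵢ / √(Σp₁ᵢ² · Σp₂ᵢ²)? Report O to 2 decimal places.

0.91

Convert percentages to proportions (divide by 100).
Σ p₁ᵢp₂ᵢ = 0.0187 + 0.0012 + 0.0546 + 0.0252 + 0.0056 + 0.0018 + 0.0065 + 0.0221 + 0.0020 = 0.1377
Σp_1ᵢ² = 0.11² + 0.04² + 0.26² + 0.18² + 0.08² + 0.09² + 0.05² + 0.17² + 0.02² = 0.0121 + 0.0016 + 0.0676 + 0.0324 + 0.0064 + 0.0081 + 0.0025 + 0.0289 + 0.0004 = 0.1600
Σp_2ᵢ² = 0.17² + 0.03² + 0.21² + 0.14² + 0.07² + 0.02² + 0.13² + 0.13² + 0.10² = 0.0289 + 0.0009 + 0.0441 + 0.0196 + 0.0049 + 0.0004 + 0.0169 + 0.0169 + 0.0100 = 0.1426
O = 0.1377 / √(0.1600 × 0.1426) = 0.1377 / 0.15105 = 0.9116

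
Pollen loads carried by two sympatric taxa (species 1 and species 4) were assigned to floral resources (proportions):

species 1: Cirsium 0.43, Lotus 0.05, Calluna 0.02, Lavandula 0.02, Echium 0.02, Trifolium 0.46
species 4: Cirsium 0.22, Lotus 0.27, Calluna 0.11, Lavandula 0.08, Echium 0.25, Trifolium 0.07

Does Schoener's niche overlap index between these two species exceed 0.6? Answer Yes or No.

Σ|p₁ᵢ − p₂ᵢ| = 0.21 + 0.22 + 0.09 + 0.06 + 0.23 + 0.39 = 1.20
D = 1 − ½ × 1.20 = 1 − 0.600 = 0.4000
D = 0.4000 < 0.6 → No.

No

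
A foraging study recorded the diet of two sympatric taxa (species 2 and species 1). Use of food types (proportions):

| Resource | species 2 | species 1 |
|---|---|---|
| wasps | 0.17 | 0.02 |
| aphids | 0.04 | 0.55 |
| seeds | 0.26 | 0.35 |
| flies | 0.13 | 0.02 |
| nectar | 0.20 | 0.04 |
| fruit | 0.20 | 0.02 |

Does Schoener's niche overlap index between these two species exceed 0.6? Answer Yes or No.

Σ|p₁ᵢ − p₂ᵢ| = 0.15 + 0.51 + 0.09 + 0.11 + 0.16 + 0.18 = 1.20
D = 1 − ½ × 1.20 = 1 − 0.600 = 0.4000
D = 0.4000 < 0.6 → No.

No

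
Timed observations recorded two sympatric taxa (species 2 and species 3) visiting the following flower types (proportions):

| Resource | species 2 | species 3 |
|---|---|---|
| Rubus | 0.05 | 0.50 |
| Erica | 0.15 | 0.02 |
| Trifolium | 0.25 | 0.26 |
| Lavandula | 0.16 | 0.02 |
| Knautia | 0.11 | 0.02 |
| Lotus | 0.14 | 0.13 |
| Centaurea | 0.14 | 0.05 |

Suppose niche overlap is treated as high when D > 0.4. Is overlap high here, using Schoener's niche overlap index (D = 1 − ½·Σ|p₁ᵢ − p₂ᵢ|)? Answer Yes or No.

Yes

Σ|p₁ᵢ − p₂ᵢ| = 0.45 + 0.13 + 0.01 + 0.14 + 0.09 + 0.01 + 0.09 = 0.92
D = 1 − ½ × 0.92 = 1 − 0.460 = 0.5400
D = 0.5400 > 0.4 → Yes.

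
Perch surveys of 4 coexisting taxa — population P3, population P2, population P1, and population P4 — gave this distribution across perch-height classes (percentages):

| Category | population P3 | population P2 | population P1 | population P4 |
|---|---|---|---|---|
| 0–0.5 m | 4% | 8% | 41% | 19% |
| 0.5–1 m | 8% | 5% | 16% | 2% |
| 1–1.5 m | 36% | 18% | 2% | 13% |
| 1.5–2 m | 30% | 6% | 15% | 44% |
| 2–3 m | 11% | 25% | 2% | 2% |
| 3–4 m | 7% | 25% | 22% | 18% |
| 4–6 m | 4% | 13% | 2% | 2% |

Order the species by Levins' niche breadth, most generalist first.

Convert percentages to proportions (divide by 100).
Σp_P3ᵢ² = 0.04² + 0.08² + 0.36² + 0.30² + 0.11² + 0.07² + 0.04² = 0.0016 + 0.0064 + 0.1296 + 0.0900 + 0.0121 + 0.0049 + 0.0016 = 0.2462
B_P3 = 1 / 0.2462 = 4.0617
Σp_P2ᵢ² = 0.08² + 0.05² + 0.18² + 0.06² + 0.25² + 0.25² + 0.13² = 0.0064 + 0.0025 + 0.0324 + 0.0036 + 0.0625 + 0.0625 + 0.0169 = 0.1868
B_P2 = 1 / 0.1868 = 5.3533
Σp_P1ᵢ² = 0.41² + 0.16² + 0.02² + 0.15² + 0.02² + 0.22² + 0.02² = 0.1681 + 0.0256 + 0.0004 + 0.0225 + 0.0004 + 0.0484 + 0.0004 = 0.2658
B_P1 = 1 / 0.2658 = 3.7622
Σp_P4ᵢ² = 0.19² + 0.02² + 0.13² + 0.44² + 0.02² + 0.18² + 0.02² = 0.0361 + 0.0004 + 0.0169 + 0.1936 + 0.0004 + 0.0324 + 0.0004 = 0.2802
B_P4 = 1 / 0.2802 = 3.5689
Ranking by B (broadest → narrowest): population P2 (5.35) > population P3 (4.06) > population P1 (3.76) > population P4 (3.57)

population P2 > population P3 > population P1 > population P4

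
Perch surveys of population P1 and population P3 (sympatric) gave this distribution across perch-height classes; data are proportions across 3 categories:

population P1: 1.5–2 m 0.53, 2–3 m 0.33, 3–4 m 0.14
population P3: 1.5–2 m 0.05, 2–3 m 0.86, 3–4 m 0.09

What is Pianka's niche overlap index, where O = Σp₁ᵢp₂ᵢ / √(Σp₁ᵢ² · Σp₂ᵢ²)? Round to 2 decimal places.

0.58

Σ p₁ᵢp₂ᵢ = 0.0265 + 0.2838 + 0.0126 = 0.3229
Σp_1ᵢ² = 0.53² + 0.33² + 0.14² = 0.2809 + 0.1089 + 0.0196 = 0.4094
Σp_2ᵢ² = 0.05² + 0.86² + 0.09² = 0.0025 + 0.7396 + 0.0081 = 0.7502
O = 0.3229 / √(0.4094 × 0.7502) = 0.3229 / 0.55419 = 0.5827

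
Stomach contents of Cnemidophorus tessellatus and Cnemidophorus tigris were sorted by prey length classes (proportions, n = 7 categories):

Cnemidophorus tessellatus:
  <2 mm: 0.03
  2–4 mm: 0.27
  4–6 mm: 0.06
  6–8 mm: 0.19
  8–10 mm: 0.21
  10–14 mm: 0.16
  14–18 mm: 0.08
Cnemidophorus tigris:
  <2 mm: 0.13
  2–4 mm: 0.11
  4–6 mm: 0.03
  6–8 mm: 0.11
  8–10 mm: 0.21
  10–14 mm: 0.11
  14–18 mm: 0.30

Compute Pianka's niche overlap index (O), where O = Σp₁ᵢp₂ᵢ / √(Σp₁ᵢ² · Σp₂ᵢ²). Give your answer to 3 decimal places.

0.752

Σ p₁ᵢp₂ᵢ = 0.0039 + 0.0297 + 0.0018 + 0.0209 + 0.0441 + 0.0176 + 0.0240 = 0.1420
Σp_1ᵢ² = 0.03² + 0.27² + 0.06² + 0.19² + 0.21² + 0.16² + 0.08² = 0.0009 + 0.0729 + 0.0036 + 0.0361 + 0.0441 + 0.0256 + 0.0064 = 0.1896
Σp_2ᵢ² = 0.13² + 0.11² + 0.03² + 0.11² + 0.21² + 0.11² + 0.30² = 0.0169 + 0.0121 + 0.0009 + 0.0121 + 0.0441 + 0.0121 + 0.0900 = 0.1882
O = 0.1420 / √(0.1896 × 0.1882) = 0.1420 / 0.188899 = 0.75172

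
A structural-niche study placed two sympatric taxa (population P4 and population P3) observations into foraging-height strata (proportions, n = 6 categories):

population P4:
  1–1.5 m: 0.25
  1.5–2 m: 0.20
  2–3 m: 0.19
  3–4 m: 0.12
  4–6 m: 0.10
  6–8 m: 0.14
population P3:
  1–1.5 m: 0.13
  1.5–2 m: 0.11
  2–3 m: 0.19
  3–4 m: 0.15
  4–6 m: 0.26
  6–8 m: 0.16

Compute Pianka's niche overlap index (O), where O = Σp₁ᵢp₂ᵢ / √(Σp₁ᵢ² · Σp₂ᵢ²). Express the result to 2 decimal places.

0.86

Σ p₁ᵢp₂ᵢ = 0.0325 + 0.0220 + 0.0361 + 0.0180 + 0.0260 + 0.0224 = 0.1570
Σp_1ᵢ² = 0.25² + 0.20² + 0.19² + 0.12² + 0.10² + 0.14² = 0.0625 + 0.0400 + 0.0361 + 0.0144 + 0.0100 + 0.0196 = 0.1826
Σp_2ᵢ² = 0.13² + 0.11² + 0.19² + 0.15² + 0.26² + 0.16² = 0.0169 + 0.0121 + 0.0361 + 0.0225 + 0.0676 + 0.0256 = 0.1808
O = 0.1570 / √(0.1826 × 0.1808) = 0.1570 / 0.18170 = 0.8641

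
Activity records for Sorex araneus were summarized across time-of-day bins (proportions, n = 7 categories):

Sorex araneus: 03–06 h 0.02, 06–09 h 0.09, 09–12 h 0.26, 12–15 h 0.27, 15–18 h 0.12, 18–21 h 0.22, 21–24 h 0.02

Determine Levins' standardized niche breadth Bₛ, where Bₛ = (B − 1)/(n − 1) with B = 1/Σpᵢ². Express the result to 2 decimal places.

Σpᵢ² = 0.02² + 0.09² + 0.26² + 0.27² + 0.12² + 0.22² + 0.02² = 0.0004 + 0.0081 + 0.0676 + 0.0729 + 0.0144 + 0.0484 + 0.0004 = 0.2122
B = 1 / 0.2122 = 4.7125
Bₛ = (B − 1)/(n − 1) = (4.7125 − 1)/(7 − 1) = 3.7125/6 = 0.6188

0.62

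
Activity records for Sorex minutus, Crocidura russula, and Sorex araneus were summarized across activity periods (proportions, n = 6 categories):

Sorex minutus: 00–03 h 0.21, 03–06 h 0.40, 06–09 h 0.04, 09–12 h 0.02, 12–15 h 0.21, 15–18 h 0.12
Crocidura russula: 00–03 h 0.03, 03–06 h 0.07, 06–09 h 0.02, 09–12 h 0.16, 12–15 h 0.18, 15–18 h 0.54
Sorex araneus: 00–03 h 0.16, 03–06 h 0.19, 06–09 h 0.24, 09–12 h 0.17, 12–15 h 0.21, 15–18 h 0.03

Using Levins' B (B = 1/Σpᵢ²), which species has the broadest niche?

Σp_minuᵢ² = 0.21² + 0.40² + 0.04² + 0.02² + 0.21² + 0.12² = 0.0441 + 0.1600 + 0.0016 + 0.0004 + 0.0441 + 0.0144 = 0.2646
B_minu = 1 / 0.2646 = 3.7793
Σp_russᵢ² = 0.03² + 0.07² + 0.02² + 0.16² + 0.18² + 0.54² = 0.0009 + 0.0049 + 0.0004 + 0.0256 + 0.0324 + 0.2916 = 0.3558
B_russ = 1 / 0.3558 = 2.8106
Σp_aranᵢ² = 0.16² + 0.19² + 0.24² + 0.17² + 0.21² + 0.03² = 0.0256 + 0.0361 + 0.0576 + 0.0289 + 0.0441 + 0.0009 = 0.1932
B_aran = 1 / 0.1932 = 5.1760
Highest B → broadest niche (most generalist): Sorex araneus (B = 5.18).

Sorex araneus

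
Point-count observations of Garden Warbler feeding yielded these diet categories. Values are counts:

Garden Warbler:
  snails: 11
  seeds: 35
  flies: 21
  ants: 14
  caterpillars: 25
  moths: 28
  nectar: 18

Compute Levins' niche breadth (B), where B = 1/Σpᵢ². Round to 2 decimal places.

6.22

Proportions for Garden Warbler (n=152): 11/152=0.0724, 35/152=0.2303, 21/152=0.1382, 14/152=0.0921, 25/152=0.1645, 28/152=0.1842, 18/152=0.1184
Σpᵢ² = 0.0724² + 0.2303² + 0.1382² + 0.0921² + 0.1645² + 0.1842² + 0.1184² = 0.005242 + 0.053038 + 0.019099 + 0.008482 + 0.027060 + 0.033930 + 0.014019 = 0.160870
B = 1 / 0.160870 = 6.2162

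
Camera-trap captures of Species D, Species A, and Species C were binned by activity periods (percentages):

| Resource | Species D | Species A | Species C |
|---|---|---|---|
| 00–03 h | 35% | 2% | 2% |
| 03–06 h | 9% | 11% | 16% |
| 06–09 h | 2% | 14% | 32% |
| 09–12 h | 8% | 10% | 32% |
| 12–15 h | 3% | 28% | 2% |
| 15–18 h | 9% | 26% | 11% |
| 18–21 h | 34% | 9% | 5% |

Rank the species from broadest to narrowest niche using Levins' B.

Convert percentages to proportions (divide by 100).
Σp_Dᵢ² = 0.35² + 0.09² + 0.02² + 0.08² + 0.03² + 0.09² + 0.34² = 0.1225 + 0.0081 + 0.0004 + 0.0064 + 0.0009 + 0.0081 + 0.1156 = 0.2620
B_D = 1 / 0.2620 = 3.8168
Σp_Aᵢ² = 0.02² + 0.11² + 0.14² + 0.10² + 0.28² + 0.26² + 0.09² = 0.0004 + 0.0121 + 0.0196 + 0.0100 + 0.0784 + 0.0676 + 0.0081 = 0.1962
B_A = 1 / 0.1962 = 5.0968
Σp_Cᵢ² = 0.02² + 0.16² + 0.32² + 0.32² + 0.02² + 0.11² + 0.05² = 0.0004 + 0.0256 + 0.1024 + 0.1024 + 0.0004 + 0.0121 + 0.0025 = 0.2458
B_C = 1 / 0.2458 = 4.0683
Ranking by B (broadest → narrowest): Species A (5.10) > Species C (4.07) > Species D (3.82)

Species A > Species C > Species D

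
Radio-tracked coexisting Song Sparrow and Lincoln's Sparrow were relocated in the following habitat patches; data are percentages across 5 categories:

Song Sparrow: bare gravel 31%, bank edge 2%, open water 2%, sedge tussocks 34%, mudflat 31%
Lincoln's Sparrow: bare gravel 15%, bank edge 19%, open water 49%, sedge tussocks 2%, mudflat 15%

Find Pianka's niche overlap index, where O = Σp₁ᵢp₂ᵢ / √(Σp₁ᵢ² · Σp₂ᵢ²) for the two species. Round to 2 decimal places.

0.36

Convert percentages to proportions (divide by 100).
Σ p₁ᵢp₂ᵢ = 0.0465 + 0.0038 + 0.0098 + 0.0068 + 0.0465 = 0.1134
Σp_1ᵢ² = 0.31² + 0.02² + 0.02² + 0.34² + 0.31² = 0.0961 + 0.0004 + 0.0004 + 0.1156 + 0.0961 = 0.3086
Σp_2ᵢ² = 0.15² + 0.19² + 0.49² + 0.02² + 0.15² = 0.0225 + 0.0361 + 0.2401 + 0.0004 + 0.0225 = 0.3216
O = 0.1134 / √(0.3086 × 0.3216) = 0.1134 / 0.31503 = 0.3600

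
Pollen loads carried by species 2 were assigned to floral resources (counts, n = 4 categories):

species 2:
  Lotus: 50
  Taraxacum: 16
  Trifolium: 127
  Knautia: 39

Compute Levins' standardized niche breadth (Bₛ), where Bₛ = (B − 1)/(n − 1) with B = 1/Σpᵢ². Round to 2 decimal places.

0.55

Proportions for species 2 (n=232): 50/232=0.2155, 16/232=0.0690, 127/232=0.5474, 39/232=0.1681
Σpᵢ² = 0.2155² + 0.0690² + 0.5474² + 0.1681² = 0.046440 + 0.004761 + 0.299647 + 0.028258 = 0.379106
B = 1 / 0.379106 = 2.6378
Bₛ = (B − 1)/(n − 1) = (2.6378 − 1)/(4 − 1) = 1.6378/3 = 0.5459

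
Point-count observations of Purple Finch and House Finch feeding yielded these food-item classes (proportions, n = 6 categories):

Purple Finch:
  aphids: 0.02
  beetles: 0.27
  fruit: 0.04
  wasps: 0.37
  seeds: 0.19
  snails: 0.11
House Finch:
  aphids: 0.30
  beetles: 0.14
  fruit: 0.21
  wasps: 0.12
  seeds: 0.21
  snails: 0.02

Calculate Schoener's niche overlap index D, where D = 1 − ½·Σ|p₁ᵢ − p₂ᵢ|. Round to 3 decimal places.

Σ|p₁ᵢ − p₂ᵢ| = 0.28 + 0.13 + 0.17 + 0.25 + 0.02 + 0.09 = 0.94
D = 1 − ½ × 0.94 = 1 − 0.470 = 0.53000

0.530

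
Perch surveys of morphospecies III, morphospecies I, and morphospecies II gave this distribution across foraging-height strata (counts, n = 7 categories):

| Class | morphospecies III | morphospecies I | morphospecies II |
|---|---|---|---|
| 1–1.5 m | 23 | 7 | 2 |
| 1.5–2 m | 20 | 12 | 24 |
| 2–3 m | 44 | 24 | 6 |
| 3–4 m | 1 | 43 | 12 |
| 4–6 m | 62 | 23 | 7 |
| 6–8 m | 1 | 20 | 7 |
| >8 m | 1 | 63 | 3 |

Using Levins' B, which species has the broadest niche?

Proportions for morphospecies III (n=152): 23/152=0.1513, 20/152=0.1316, 44/152=0.2895, 1/152=0.0066, 62/152=0.4079, 1/152=0.0066, 1/152=0.0066
Proportions for morphospecies I (n=192): 7/192=0.0365, 12/192=0.0625, 24/192=0.1250, 43/192=0.2240, 23/192=0.1198, 20/192=0.1042, 63/192=0.3281
Proportions for morphospecies II (n=61): 2/61=0.0328, 24/61=0.3934, 6/61=0.0984, 12/61=0.1967, 7/61=0.1148, 7/61=0.1148, 3/61=0.0492
Σp_IIIᵢ² = 0.1513² + 0.1316² + 0.2895² + 0.0066² + 0.4079² + 0.0066² + 0.0066² = 0.022892 + 0.017319 + 0.083810 + 0.000044 + 0.166382 + 0.000044 + 0.000044 = 0.290535
B_III = 1 / 0.290535 = 3.4419
Σp_Iᵢ² = 0.0365² + 0.0625² + 0.1250² + 0.2240² + 0.1198² + 0.1042² + 0.3281² = 0.001332 + 0.003906 + 0.015625 + 0.050176 + 0.014352 + 0.010858 + 0.107650 = 0.203899
B_I = 1 / 0.203899 = 4.9044
Σp_IIᵢ² = 0.0328² + 0.3934² + 0.0984² + 0.1967² + 0.1148² + 0.1148² + 0.0492² = 0.001076 + 0.154764 + 0.009683 + 0.038691 + 0.013179 + 0.013179 + 0.002421 = 0.232993
B_II = 1 / 0.232993 = 4.2920
Highest B → broadest niche (most generalist): morphospecies I (B = 4.90).

morphospecies I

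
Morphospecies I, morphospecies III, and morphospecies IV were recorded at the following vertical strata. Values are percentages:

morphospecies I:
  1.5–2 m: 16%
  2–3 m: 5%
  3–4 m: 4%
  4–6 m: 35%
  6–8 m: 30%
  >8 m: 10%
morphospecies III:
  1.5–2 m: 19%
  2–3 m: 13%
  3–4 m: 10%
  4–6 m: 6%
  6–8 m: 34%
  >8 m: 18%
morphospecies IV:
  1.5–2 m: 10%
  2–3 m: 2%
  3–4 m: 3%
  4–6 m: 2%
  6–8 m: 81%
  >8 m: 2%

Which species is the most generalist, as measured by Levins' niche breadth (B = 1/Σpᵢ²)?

morphospecies III

Convert percentages to proportions (divide by 100).
Σp_Iᵢ² = 0.16² + 0.05² + 0.04² + 0.35² + 0.30² + 0.10² = 0.0256 + 0.0025 + 0.0016 + 0.1225 + 0.0900 + 0.0100 = 0.2522
B_I = 1 / 0.2522 = 3.9651
Σp_IIIᵢ² = 0.19² + 0.13² + 0.10² + 0.06² + 0.34² + 0.18² = 0.0361 + 0.0169 + 0.0100 + 0.0036 + 0.1156 + 0.0324 = 0.2146
B_III = 1 / 0.2146 = 4.6598
Σp_IVᵢ² = 0.10² + 0.02² + 0.03² + 0.02² + 0.81² + 0.02² = 0.0100 + 0.0004 + 0.0009 + 0.0004 + 0.6561 + 0.0004 = 0.6682
B_IV = 1 / 0.6682 = 1.4966
Highest B → broadest niche (most generalist): morphospecies III (B = 4.66).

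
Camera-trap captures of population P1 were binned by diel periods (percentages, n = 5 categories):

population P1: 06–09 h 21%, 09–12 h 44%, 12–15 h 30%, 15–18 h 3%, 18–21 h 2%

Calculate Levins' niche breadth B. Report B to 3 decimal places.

3.040

Convert percentages to proportions (divide by 100).
Σpᵢ² = 0.21² + 0.44² + 0.30² + 0.03² + 0.02² = 0.0441 + 0.1936 + 0.0900 + 0.0009 + 0.0004 = 0.3290
B = 1 / 0.3290 = 3.03951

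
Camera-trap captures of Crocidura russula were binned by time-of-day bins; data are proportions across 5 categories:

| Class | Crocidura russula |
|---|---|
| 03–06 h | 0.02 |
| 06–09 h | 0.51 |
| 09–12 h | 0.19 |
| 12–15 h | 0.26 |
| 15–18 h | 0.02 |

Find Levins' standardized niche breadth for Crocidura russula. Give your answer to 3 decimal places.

0.436

Σpᵢ² = 0.02² + 0.51² + 0.19² + 0.26² + 0.02² = 0.0004 + 0.2601 + 0.0361 + 0.0676 + 0.0004 = 0.3646
B = 1 / 0.3646 = 2.74273
Bₛ = (B − 1)/(n − 1) = (2.74273 − 1)/(5 − 1) = 1.74273/4 = 0.43568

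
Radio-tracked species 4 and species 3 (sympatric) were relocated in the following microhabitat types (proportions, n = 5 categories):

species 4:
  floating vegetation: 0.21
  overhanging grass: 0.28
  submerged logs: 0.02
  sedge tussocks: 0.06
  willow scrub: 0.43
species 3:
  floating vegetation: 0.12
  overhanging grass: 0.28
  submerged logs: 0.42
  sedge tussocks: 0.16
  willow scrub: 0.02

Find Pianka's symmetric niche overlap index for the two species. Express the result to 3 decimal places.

0.429

Σ p₁ᵢp₂ᵢ = 0.0252 + 0.0784 + 0.0084 + 0.0096 + 0.0086 = 0.1302
Σp_1ᵢ² = 0.21² + 0.28² + 0.02² + 0.06² + 0.43² = 0.0441 + 0.0784 + 0.0004 + 0.0036 + 0.1849 = 0.3114
Σp_2ᵢ² = 0.12² + 0.28² + 0.42² + 0.16² + 0.02² = 0.0144 + 0.0784 + 0.1764 + 0.0256 + 0.0004 = 0.2952
O = 0.1302 / √(0.3114 × 0.2952) = 0.1302 / 0.303192 = 0.42943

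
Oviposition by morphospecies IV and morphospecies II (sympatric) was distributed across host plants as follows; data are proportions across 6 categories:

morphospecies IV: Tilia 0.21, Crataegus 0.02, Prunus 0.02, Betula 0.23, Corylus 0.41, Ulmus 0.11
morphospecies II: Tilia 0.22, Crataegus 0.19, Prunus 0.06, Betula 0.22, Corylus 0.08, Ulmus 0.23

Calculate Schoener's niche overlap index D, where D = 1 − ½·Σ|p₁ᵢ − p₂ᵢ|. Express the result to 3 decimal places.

0.660

Σ|p₁ᵢ − p₂ᵢ| = 0.01 + 0.17 + 0.04 + 0.01 + 0.33 + 0.12 = 0.68
D = 1 − ½ × 0.68 = 1 − 0.340 = 0.66000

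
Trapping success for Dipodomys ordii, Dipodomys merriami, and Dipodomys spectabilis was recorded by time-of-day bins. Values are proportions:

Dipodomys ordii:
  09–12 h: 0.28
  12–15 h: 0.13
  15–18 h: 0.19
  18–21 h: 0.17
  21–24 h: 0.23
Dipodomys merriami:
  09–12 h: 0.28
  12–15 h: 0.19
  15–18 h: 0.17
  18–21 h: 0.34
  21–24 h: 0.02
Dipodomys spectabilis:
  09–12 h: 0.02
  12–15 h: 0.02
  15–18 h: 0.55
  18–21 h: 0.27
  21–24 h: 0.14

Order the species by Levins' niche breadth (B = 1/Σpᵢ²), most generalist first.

Σp_ordiᵢ² = 0.28² + 0.13² + 0.19² + 0.17² + 0.23² = 0.0784 + 0.0169 + 0.0361 + 0.0289 + 0.0529 = 0.2132
B_ordi = 1 / 0.2132 = 4.6904
Σp_merrᵢ² = 0.28² + 0.19² + 0.17² + 0.34² + 0.02² = 0.0784 + 0.0361 + 0.0289 + 0.1156 + 0.0004 = 0.2594
B_merr = 1 / 0.2594 = 3.8551
Σp_specᵢ² = 0.02² + 0.02² + 0.55² + 0.27² + 0.14² = 0.0004 + 0.0004 + 0.3025 + 0.0729 + 0.0196 = 0.3958
B_spec = 1 / 0.3958 = 2.5265
Ranking by B (broadest → narrowest): Dipodomys ordii (4.69) > Dipodomys merriami (3.86) > Dipodomys spectabilis (2.53)

Dipodomys ordii > Dipodomys merriami > Dipodomys spectabilis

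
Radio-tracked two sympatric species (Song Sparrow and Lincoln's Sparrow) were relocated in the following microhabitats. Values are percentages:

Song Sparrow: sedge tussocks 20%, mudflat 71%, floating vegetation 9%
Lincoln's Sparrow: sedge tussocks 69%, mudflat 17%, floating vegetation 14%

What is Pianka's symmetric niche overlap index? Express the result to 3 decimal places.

0.504

Convert percentages to proportions (divide by 100).
Σ p₁ᵢp₂ᵢ = 0.1380 + 0.1207 + 0.0126 = 0.2713
Σp_1ᵢ² = 0.20² + 0.71² + 0.09² = 0.0400 + 0.5041 + 0.0081 = 0.5522
Σp_2ᵢ² = 0.69² + 0.17² + 0.14² = 0.4761 + 0.0289 + 0.0196 = 0.5246
O = 0.2713 / √(0.5522 × 0.5246) = 0.2713 / 0.538223 = 0.50407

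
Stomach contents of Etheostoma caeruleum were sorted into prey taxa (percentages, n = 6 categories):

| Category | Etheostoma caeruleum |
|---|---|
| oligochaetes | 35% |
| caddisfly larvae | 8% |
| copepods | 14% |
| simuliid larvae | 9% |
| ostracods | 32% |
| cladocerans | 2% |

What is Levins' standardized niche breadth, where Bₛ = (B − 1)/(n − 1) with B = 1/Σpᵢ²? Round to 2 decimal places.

0.57

Convert percentages to proportions (divide by 100).
Σpᵢ² = 0.35² + 0.08² + 0.14² + 0.09² + 0.32² + 0.02² = 0.1225 + 0.0064 + 0.0196 + 0.0081 + 0.1024 + 0.0004 = 0.2594
B = 1 / 0.2594 = 3.8551
Bₛ = (B − 1)/(n − 1) = (3.8551 − 1)/(6 − 1) = 2.8551/5 = 0.5710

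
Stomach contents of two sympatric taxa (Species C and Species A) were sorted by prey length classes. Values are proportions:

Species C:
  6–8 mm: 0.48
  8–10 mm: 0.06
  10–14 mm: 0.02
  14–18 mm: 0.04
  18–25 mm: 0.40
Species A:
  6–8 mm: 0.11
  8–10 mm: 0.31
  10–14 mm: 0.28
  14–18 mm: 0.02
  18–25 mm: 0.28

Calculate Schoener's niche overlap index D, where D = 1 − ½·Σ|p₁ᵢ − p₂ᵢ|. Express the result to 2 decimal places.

0.49

Σ|p₁ᵢ − p₂ᵢ| = 0.37 + 0.25 + 0.26 + 0.02 + 0.12 = 1.02
D = 1 − ½ × 1.02 = 1 − 0.510 = 0.4900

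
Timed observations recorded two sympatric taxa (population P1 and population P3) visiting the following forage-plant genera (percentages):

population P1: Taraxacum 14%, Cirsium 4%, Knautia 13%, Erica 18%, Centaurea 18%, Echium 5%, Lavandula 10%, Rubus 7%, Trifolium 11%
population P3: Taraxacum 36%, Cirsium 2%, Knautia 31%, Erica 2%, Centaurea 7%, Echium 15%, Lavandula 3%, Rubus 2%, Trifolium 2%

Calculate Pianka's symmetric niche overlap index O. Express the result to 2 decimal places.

0.66

Convert percentages to proportions (divide by 100).
Σ p₁ᵢp₂ᵢ = 0.0504 + 0.0008 + 0.0403 + 0.0036 + 0.0126 + 0.0075 + 0.0030 + 0.0014 + 0.0022 = 0.1218
Σp_1ᵢ² = 0.14² + 0.04² + 0.13² + 0.18² + 0.18² + 0.05² + 0.10² + 0.07² + 0.11² = 0.0196 + 0.0016 + 0.0169 + 0.0324 + 0.0324 + 0.0025 + 0.0100 + 0.0049 + 0.0121 = 0.1324
Σp_2ᵢ² = 0.36² + 0.02² + 0.31² + 0.02² + 0.07² + 0.15² + 0.03² + 0.02² + 0.02² = 0.1296 + 0.0004 + 0.0961 + 0.0004 + 0.0049 + 0.0225 + 0.0009 + 0.0004 + 0.0004 = 0.2556
O = 0.1218 / √(0.1324 × 0.2556) = 0.1218 / 0.18396 = 0.6621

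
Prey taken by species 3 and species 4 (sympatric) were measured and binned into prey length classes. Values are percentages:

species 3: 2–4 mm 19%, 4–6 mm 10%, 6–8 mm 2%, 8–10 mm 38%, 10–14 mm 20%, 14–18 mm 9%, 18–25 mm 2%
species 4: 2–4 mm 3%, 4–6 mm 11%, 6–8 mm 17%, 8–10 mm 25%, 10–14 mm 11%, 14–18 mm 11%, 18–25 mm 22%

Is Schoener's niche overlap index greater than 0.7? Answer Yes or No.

Convert percentages to proportions (divide by 100).
Σ|p₁ᵢ − p₂ᵢ| = 0.16 + 0.01 + 0.15 + 0.13 + 0.09 + 0.02 + 0.20 = 0.76
D = 1 − ½ × 0.76 = 1 − 0.380 = 0.6200
D = 0.6200 < 0.7 → No.

No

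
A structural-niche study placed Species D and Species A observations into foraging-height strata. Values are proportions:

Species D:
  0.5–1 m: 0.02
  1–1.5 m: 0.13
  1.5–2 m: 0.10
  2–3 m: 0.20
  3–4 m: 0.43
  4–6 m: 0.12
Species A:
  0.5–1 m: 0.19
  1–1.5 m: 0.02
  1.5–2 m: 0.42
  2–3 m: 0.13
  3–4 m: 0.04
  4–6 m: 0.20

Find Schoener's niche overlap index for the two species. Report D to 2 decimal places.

Σ|p₁ᵢ − p₂ᵢ| = 0.17 + 0.11 + 0.32 + 0.07 + 0.39 + 0.08 = 1.14
D = 1 − ½ × 1.14 = 1 − 0.570 = 0.4300

0.43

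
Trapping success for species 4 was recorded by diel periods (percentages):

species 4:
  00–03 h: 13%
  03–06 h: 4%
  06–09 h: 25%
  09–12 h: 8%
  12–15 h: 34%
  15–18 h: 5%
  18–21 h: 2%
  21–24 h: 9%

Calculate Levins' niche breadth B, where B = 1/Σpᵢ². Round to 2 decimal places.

Convert percentages to proportions (divide by 100).
Σpᵢ² = 0.13² + 0.04² + 0.25² + 0.08² + 0.34² + 0.05² + 0.02² + 0.09² = 0.0169 + 0.0016 + 0.0625 + 0.0064 + 0.1156 + 0.0025 + 0.0004 + 0.0081 = 0.2140
B = 1 / 0.2140 = 4.6729

4.67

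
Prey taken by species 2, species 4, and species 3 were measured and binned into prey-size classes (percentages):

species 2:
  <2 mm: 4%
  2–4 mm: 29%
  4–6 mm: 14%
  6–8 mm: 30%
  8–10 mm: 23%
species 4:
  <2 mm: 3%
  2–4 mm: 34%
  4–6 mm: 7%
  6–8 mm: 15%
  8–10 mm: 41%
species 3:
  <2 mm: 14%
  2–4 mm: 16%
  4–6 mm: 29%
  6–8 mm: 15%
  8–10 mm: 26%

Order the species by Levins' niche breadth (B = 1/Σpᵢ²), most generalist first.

species 3 > species 2 > species 4

Convert percentages to proportions (divide by 100).
Σp_2ᵢ² = 0.04² + 0.29² + 0.14² + 0.30² + 0.23² = 0.0016 + 0.0841 + 0.0196 + 0.0900 + 0.0529 = 0.2482
B_2 = 1 / 0.2482 = 4.0290
Σp_4ᵢ² = 0.03² + 0.34² + 0.07² + 0.15² + 0.41² = 0.0009 + 0.1156 + 0.0049 + 0.0225 + 0.1681 = 0.3120
B_4 = 1 / 0.3120 = 3.2051
Σp_3ᵢ² = 0.14² + 0.16² + 0.29² + 0.15² + 0.26² = 0.0196 + 0.0256 + 0.0841 + 0.0225 + 0.0676 = 0.2194
B_3 = 1 / 0.2194 = 4.5579
Ranking by B (broadest → narrowest): species 3 (4.56) > species 2 (4.03) > species 4 (3.21)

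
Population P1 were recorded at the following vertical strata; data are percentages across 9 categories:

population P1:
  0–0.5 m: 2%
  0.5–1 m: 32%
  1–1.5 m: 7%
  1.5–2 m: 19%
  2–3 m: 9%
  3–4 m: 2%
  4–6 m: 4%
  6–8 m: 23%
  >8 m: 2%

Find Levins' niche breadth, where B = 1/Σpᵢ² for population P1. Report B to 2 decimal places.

Convert percentages to proportions (divide by 100).
Σpᵢ² = 0.02² + 0.32² + 0.07² + 0.19² + 0.09² + 0.02² + 0.04² + 0.23² + 0.02² = 0.0004 + 0.1024 + 0.0049 + 0.0361 + 0.0081 + 0.0004 + 0.0016 + 0.0529 + 0.0004 = 0.2072
B = 1 / 0.2072 = 4.8263

4.83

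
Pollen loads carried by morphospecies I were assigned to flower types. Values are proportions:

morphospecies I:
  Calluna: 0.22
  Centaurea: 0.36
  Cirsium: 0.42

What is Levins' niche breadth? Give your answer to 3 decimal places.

2.822

Σpᵢ² = 0.22² + 0.36² + 0.42² = 0.0484 + 0.1296 + 0.1764 = 0.3544
B = 1 / 0.3544 = 2.82167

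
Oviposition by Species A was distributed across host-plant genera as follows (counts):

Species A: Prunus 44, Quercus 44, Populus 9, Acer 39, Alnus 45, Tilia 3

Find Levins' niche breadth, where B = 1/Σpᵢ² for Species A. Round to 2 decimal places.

4.51

Proportions for Species A (n=184): 44/184=0.2391, 44/184=0.2391, 9/184=0.0489, 39/184=0.2120, 45/184=0.2446, 3/184=0.0163
Σpᵢ² = 0.2391² + 0.2391² + 0.0489² + 0.2120² + 0.2446² + 0.0163² = 0.057169 + 0.057169 + 0.002391 + 0.044944 + 0.059829 + 0.000266 = 0.221768
B = 1 / 0.221768 = 4.5092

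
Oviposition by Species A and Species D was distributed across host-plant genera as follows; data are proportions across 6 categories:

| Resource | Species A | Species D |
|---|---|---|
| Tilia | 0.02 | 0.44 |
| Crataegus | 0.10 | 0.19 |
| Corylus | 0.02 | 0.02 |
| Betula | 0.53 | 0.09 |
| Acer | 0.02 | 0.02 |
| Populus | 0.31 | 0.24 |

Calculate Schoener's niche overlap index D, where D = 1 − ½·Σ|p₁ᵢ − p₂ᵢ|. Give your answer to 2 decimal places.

Σ|p₁ᵢ − p₂ᵢ| = 0.42 + 0.09 + 0.00 + 0.44 + 0.00 + 0.07 = 1.02
D = 1 − ½ × 1.02 = 1 − 0.510 = 0.4900

0.49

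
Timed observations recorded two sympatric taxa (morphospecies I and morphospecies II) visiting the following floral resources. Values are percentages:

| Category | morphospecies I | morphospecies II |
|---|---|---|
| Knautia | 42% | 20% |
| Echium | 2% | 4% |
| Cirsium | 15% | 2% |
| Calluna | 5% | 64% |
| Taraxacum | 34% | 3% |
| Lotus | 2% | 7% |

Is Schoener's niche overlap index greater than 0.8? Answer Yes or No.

No

Convert percentages to proportions (divide by 100).
Σ|p₁ᵢ − p₂ᵢ| = 0.22 + 0.02 + 0.13 + 0.59 + 0.31 + 0.05 = 1.32
D = 1 − ½ × 1.32 = 1 − 0.660 = 0.3400
D = 0.3400 < 0.8 → No.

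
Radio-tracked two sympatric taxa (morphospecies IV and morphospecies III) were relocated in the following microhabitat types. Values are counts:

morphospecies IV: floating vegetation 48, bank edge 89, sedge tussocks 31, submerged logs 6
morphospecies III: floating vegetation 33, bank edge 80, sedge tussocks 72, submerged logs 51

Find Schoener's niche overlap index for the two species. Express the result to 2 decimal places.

0.69

Proportions for morphospecies IV (n=174): 48/174=0.2759, 89/174=0.5115, 31/174=0.1782, 6/174=0.0345
Proportions for morphospecies III (n=236): 33/236=0.1398, 80/236=0.3390, 72/236=0.3051, 51/236=0.2161
Σ|p₁ᵢ − p₂ᵢ| = 0.1361 + 0.1725 + 0.1269 + 0.1816 = 0.6171
D = 1 − ½ × 0.6171 = 1 − 0.30855 = 0.69145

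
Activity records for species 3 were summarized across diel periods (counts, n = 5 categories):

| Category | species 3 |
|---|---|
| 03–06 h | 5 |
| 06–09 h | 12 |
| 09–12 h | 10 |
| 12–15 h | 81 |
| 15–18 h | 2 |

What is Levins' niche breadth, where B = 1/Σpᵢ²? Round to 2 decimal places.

Proportions for species 3 (n=110): 5/110=0.0455, 12/110=0.1091, 10/110=0.0909, 81/110=0.7364, 2/110=0.0182
Σpᵢ² = 0.0455² + 0.1091² + 0.0909² + 0.7364² + 0.0182² = 0.002070 + 0.011903 + 0.008263 + 0.542285 + 0.000331 = 0.564852
B = 1 / 0.564852 = 1.7704

1.77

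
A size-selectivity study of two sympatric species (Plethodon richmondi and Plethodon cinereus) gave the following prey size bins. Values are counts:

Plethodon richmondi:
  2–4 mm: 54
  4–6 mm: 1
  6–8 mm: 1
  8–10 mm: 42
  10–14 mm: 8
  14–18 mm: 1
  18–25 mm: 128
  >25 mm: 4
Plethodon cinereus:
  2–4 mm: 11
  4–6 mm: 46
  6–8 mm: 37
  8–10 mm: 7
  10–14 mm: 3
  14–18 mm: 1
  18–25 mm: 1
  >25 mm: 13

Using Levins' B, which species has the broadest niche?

Plethodon cinereus

Proportions for Plethodon richmondi (n=239): 54/239=0.2259, 1/239=0.0042, 1/239=0.0042, 42/239=0.1757, 8/239=0.0335, 1/239=0.0042, 128/239=0.5356, 4/239=0.0167
Proportions for Plethodon cinereus (n=119): 11/119=0.0924, 46/119=0.3866, 37/119=0.3109, 7/119=0.0588, 3/119=0.0252, 1/119=0.0084, 1/119=0.0084, 13/119=0.1092
Σp_richᵢ² = 0.2259² + 0.0042² + 0.0042² + 0.1757² + 0.0335² + 0.0042² + 0.5356² + 0.0167² = 0.051031 + 0.000018 + 0.000018 + 0.030870 + 0.001122 + 0.000018 + 0.286867 + 0.000279 = 0.370223
B_rich = 1 / 0.370223 = 2.7011
Σp_cineᵢ² = 0.0924² + 0.3866² + 0.3109² + 0.0588² + 0.0252² + 0.0084² + 0.0084² + 0.1092² = 0.008538 + 0.149460 + 0.096659 + 0.003457 + 0.000635 + 0.000071 + 0.000071 + 0.011925 = 0.270816
B_cine = 1 / 0.270816 = 3.6925
Highest B → broadest niche (most generalist): Plethodon cinereus (B = 3.69).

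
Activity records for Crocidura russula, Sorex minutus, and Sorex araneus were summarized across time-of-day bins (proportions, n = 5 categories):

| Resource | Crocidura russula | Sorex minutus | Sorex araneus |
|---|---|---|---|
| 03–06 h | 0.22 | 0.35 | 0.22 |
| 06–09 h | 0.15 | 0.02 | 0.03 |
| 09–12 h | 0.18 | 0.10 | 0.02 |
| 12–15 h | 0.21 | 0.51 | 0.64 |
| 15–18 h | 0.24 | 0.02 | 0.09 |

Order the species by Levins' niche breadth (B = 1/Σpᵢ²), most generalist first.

Σp_russᵢ² = 0.22² + 0.15² + 0.18² + 0.21² + 0.24² = 0.0484 + 0.0225 + 0.0324 + 0.0441 + 0.0576 = 0.2050
B_russ = 1 / 0.2050 = 4.8780
Σp_minuᵢ² = 0.35² + 0.02² + 0.10² + 0.51² + 0.02² = 0.1225 + 0.0004 + 0.0100 + 0.2601 + 0.0004 = 0.3934
B_minu = 1 / 0.3934 = 2.5419
Σp_aranᵢ² = 0.22² + 0.03² + 0.02² + 0.64² + 0.09² = 0.0484 + 0.0009 + 0.0004 + 0.4096 + 0.0081 = 0.4674
B_aran = 1 / 0.4674 = 2.1395
Ranking by B (broadest → narrowest): Crocidura russula (4.88) > Sorex minutus (2.54) > Sorex araneus (2.14)

Crocidura russula > Sorex minutus > Sorex araneus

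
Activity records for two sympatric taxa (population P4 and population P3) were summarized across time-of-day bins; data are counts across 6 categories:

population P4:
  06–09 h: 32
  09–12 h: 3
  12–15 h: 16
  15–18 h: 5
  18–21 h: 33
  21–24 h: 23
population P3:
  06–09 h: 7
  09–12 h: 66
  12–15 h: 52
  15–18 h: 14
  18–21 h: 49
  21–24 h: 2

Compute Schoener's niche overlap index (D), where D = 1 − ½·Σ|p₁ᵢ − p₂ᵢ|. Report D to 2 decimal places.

Proportions for population P4 (n=112): 32/112=0.2857, 3/112=0.0268, 16/112=0.1429, 5/112=0.0446, 33/112=0.2946, 23/112=0.2054
Proportions for population P3 (n=190): 7/190=0.0368, 66/190=0.3474, 52/190=0.2737, 14/190=0.0737, 49/190=0.2579, 2/190=0.0105
Σ|p₁ᵢ − p₂ᵢ| = 0.2489 + 0.3206 + 0.1308 + 0.0291 + 0.0367 + 0.1949 = 0.9610
D = 1 − ½ × 0.9610 = 1 − 0.48050 = 0.51950

0.52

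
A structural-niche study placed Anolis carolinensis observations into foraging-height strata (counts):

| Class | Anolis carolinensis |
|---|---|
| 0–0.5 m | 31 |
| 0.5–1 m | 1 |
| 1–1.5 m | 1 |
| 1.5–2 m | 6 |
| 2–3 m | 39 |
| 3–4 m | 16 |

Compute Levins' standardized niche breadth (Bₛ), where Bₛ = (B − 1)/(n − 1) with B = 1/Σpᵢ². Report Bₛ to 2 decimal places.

0.44

Proportions for Anolis carolinensis (n=94): 31/94=0.3298, 1/94=0.0106, 1/94=0.0106, 6/94=0.0638, 39/94=0.4149, 16/94=0.1702
Σpᵢ² = 0.3298² + 0.0106² + 0.0106² + 0.0638² + 0.4149² + 0.1702² = 0.108768 + 0.000112 + 0.000112 + 0.004070 + 0.172142 + 0.028968 = 0.314172
B = 1 / 0.314172 = 3.1830
Bₛ = (B − 1)/(n − 1) = (3.1830 − 1)/(6 − 1) = 2.1830/5 = 0.4366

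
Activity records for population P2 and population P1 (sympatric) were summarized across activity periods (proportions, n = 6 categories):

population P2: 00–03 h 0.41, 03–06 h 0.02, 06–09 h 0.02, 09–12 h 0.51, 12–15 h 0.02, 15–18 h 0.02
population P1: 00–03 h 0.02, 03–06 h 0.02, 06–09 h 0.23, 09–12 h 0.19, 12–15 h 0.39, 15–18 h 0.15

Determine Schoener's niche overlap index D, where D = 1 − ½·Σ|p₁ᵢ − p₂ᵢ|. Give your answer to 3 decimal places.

0.290

Σ|p₁ᵢ − p₂ᵢ| = 0.39 + 0.00 + 0.21 + 0.32 + 0.37 + 0.13 = 1.42
D = 1 − ½ × 1.42 = 1 − 0.710 = 0.29000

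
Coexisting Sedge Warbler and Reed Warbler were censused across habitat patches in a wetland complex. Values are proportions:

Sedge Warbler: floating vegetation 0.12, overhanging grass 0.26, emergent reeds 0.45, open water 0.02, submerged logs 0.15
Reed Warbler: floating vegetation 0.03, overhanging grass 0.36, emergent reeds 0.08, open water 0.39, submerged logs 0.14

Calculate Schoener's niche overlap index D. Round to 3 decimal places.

Σ|p₁ᵢ − p₂ᵢ| = 0.09 + 0.10 + 0.37 + 0.37 + 0.01 = 0.94
D = 1 − ½ × 0.94 = 1 − 0.470 = 0.53000

0.530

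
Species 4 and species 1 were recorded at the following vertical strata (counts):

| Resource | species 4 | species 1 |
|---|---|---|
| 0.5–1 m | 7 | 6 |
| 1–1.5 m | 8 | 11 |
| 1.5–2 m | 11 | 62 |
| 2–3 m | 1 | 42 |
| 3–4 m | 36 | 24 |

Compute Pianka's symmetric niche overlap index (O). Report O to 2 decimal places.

Proportions for species 4 (n=63): 7/63=0.1111, 8/63=0.1270, 11/63=0.1746, 1/63=0.0159, 36/63=0.5714
Proportions for species 1 (n=145): 6/145=0.0414, 11/145=0.0759, 62/145=0.4276, 42/145=0.2897, 24/145=0.1655
Σ p₁ᵢp₂ᵢ = 0.004600 + 0.009639 + 0.074659 + 0.004606 + 0.094567 = 0.188071
Σp_1ᵢ² = 0.1111² + 0.1270² + 0.1746² + 0.0159² + 0.5714² = 0.012343 + 0.016129 + 0.030485 + 0.000253 + 0.326498 = 0.385708
Σp_2ᵢ² = 0.0414² + 0.0759² + 0.4276² + 0.2897² + 0.1655² = 0.001714 + 0.005761 + 0.182842 + 0.083926 + 0.027390 = 0.301633
O = 0.188071 / √(0.385708 × 0.301633) = 0.188071 / 0.3410898 = 0.5514

0.55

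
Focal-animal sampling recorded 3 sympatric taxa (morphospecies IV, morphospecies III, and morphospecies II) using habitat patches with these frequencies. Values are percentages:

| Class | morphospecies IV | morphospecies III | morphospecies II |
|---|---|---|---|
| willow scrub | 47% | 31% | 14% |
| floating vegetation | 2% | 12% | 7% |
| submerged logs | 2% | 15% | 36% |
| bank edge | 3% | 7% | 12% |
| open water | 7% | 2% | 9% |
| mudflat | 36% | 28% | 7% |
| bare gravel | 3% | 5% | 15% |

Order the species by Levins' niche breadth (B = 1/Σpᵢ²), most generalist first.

Convert percentages to proportions (divide by 100).
Σp_IVᵢ² = 0.47² + 0.02² + 0.02² + 0.03² + 0.07² + 0.36² + 0.03² = 0.2209 + 0.0004 + 0.0004 + 0.0009 + 0.0049 + 0.1296 + 0.0009 = 0.3580
B_IV = 1 / 0.3580 = 2.7933
Σp_IIIᵢ² = 0.31² + 0.12² + 0.15² + 0.07² + 0.02² + 0.28² + 0.05² = 0.0961 + 0.0144 + 0.0225 + 0.0049 + 0.0004 + 0.0784 + 0.0025 = 0.2192
B_III = 1 / 0.2192 = 4.5620
Σp_IIᵢ² = 0.14² + 0.07² + 0.36² + 0.12² + 0.09² + 0.07² + 0.15² = 0.0196 + 0.0049 + 0.1296 + 0.0144 + 0.0081 + 0.0049 + 0.0225 = 0.2040
B_II = 1 / 0.2040 = 4.9020
Ranking by B (broadest → narrowest): morphospecies II (4.90) > morphospecies III (4.56) > morphospecies IV (2.79)

morphospecies II > morphospecies III > morphospecies IV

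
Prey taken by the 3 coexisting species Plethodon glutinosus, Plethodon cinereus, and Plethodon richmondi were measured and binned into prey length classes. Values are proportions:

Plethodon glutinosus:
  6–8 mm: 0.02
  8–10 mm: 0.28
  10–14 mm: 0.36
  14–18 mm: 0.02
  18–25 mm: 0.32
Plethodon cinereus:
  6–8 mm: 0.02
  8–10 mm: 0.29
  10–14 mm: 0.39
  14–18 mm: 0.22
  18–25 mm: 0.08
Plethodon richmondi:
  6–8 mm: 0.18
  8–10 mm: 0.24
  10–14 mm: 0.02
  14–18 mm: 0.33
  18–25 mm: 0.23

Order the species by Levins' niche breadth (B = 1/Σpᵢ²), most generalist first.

Σp_glutᵢ² = 0.02² + 0.28² + 0.36² + 0.02² + 0.32² = 0.0004 + 0.0784 + 0.1296 + 0.0004 + 0.1024 = 0.3112
B_glut = 1 / 0.3112 = 3.2134
Σp_cineᵢ² = 0.02² + 0.29² + 0.39² + 0.22² + 0.08² = 0.0004 + 0.0841 + 0.1521 + 0.0484 + 0.0064 = 0.2914
B_cine = 1 / 0.2914 = 3.4317
Σp_richᵢ² = 0.18² + 0.24² + 0.02² + 0.33² + 0.23² = 0.0324 + 0.0576 + 0.0004 + 0.1089 + 0.0529 = 0.2522
B_rich = 1 / 0.2522 = 3.9651
Ranking by B (broadest → narrowest): Plethodon richmondi (3.97) > Plethodon cinereus (3.43) > Plethodon glutinosus (3.21)

Plethodon richmondi > Plethodon cinereus > Plethodon glutinosus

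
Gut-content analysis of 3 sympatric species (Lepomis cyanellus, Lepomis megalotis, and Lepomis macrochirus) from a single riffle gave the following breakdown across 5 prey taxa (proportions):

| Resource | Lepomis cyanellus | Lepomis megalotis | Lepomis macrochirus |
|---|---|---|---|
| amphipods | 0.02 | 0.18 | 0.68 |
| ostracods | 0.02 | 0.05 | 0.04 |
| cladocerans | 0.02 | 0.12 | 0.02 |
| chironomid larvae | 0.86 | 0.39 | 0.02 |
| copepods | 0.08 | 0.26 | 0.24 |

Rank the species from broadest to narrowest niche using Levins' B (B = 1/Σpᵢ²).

Σp_cyanᵢ² = 0.02² + 0.02² + 0.02² + 0.86² + 0.08² = 0.0004 + 0.0004 + 0.0004 + 0.7396 + 0.0064 = 0.7472
B_cyan = 1 / 0.7472 = 1.3383
Σp_megaᵢ² = 0.18² + 0.05² + 0.12² + 0.39² + 0.26² = 0.0324 + 0.0025 + 0.0144 + 0.1521 + 0.0676 = 0.2690
B_mega = 1 / 0.2690 = 3.7175
Σp_macrᵢ² = 0.68² + 0.04² + 0.02² + 0.02² + 0.24² = 0.4624 + 0.0016 + 0.0004 + 0.0004 + 0.0576 = 0.5224
B_macr = 1 / 0.5224 = 1.9142
Ranking by B (broadest → narrowest): Lepomis megalotis (3.72) > Lepomis macrochirus (1.91) > Lepomis cyanellus (1.34)

Lepomis megalotis > Lepomis macrochirus > Lepomis cyanellus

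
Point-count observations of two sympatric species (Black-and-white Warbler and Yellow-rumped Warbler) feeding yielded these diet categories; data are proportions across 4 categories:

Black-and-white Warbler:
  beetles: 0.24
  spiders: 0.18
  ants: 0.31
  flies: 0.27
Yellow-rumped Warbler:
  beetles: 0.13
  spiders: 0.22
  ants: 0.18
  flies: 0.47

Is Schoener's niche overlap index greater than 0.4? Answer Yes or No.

Yes

Σ|p₁ᵢ − p₂ᵢ| = 0.11 + 0.04 + 0.13 + 0.20 = 0.48
D = 1 − ½ × 0.48 = 1 − 0.240 = 0.7600
D = 0.7600 > 0.4 → Yes.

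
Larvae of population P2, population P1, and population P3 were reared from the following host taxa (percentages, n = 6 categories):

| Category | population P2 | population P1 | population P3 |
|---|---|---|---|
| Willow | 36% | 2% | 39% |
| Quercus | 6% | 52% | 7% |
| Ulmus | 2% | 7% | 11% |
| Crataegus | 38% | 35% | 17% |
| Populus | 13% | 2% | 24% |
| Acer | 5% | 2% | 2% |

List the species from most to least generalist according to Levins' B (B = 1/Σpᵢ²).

population P3 > population P2 > population P1

Convert percentages to proportions (divide by 100).
Σp_P2ᵢ² = 0.36² + 0.06² + 0.02² + 0.38² + 0.13² + 0.05² = 0.1296 + 0.0036 + 0.0004 + 0.1444 + 0.0169 + 0.0025 = 0.2974
B_P2 = 1 / 0.2974 = 3.3625
Σp_P1ᵢ² = 0.02² + 0.52² + 0.07² + 0.35² + 0.02² + 0.02² = 0.0004 + 0.2704 + 0.0049 + 0.1225 + 0.0004 + 0.0004 = 0.3990
B_P1 = 1 / 0.3990 = 2.5063
Σp_P3ᵢ² = 0.39² + 0.07² + 0.11² + 0.17² + 0.24² + 0.02² = 0.1521 + 0.0049 + 0.0121 + 0.0289 + 0.0576 + 0.0004 = 0.2560
B_P3 = 1 / 0.2560 = 3.9063
Ranking by B (broadest → narrowest): population P3 (3.91) > population P2 (3.36) > population P1 (2.51)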